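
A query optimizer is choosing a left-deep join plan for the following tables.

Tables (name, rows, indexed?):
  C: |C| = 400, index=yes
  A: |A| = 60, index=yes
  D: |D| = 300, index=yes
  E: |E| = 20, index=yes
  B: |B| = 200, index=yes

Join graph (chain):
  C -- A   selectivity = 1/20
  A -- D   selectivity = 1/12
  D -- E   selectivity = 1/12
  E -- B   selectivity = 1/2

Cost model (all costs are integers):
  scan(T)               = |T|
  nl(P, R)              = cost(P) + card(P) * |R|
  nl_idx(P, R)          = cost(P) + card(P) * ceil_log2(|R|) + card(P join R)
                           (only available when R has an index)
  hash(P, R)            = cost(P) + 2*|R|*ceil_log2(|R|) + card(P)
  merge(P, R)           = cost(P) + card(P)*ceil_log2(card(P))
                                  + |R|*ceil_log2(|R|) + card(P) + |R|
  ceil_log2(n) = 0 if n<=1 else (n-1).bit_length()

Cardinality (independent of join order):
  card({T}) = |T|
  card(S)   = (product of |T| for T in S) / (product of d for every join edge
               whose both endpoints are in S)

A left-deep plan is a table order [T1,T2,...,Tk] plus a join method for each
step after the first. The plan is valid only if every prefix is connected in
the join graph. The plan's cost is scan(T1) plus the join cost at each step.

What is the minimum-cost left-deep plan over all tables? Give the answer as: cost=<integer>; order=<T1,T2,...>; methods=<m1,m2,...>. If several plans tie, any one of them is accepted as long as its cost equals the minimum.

cost=64820; order=E,D,A,C,B; methods=nl_idx,hash,hash,hash

Selinger DP (subsets sized 1..n):
  {C}: scan cost=400, card=400
  {A}: scan cost=60, card=60
  {D}: scan cost=300, card=300
  {E}: scan cost=20, card=20
  {B}: scan cost=200, card=200
  {AC}: card=1200; try (A,hash)→1520, (C,nl_idx)→1800, (A,nl_idx)→4000, (C,merge)→4480, (A,merge)→4820, (C,hash)→7320 …(+2); best=1520 via (A,hash)
  {AD}: card=1500; try (A,hash)→1320, (D,nl_idx)→2100, (D,merge)→3480, (A,nl_idx)→3600, (A,merge)→3720, (D,hash)→5520 …(+2); best=1320 via (A,hash)
  {DE}: card=500; try (D,nl_idx)→700, (E,hash)→800, (E,nl_idx)→2300, (D,merge)→3140, (E,merge)→3420, (D,hash)→5440 …(+2); best=700 via (D,nl_idx)
  {BE}: card=2000; try (E,hash)→600, (B,merge)→1940, (E,merge)→2120, (B,nl_idx)→2180, (E,nl_idx)→3200, (B,hash)→3240 …(+2); best=600 via (E,hash)
  {ACD}: card=30000; try (D,hash)→8120, (C,hash)→10020, (D,merge)→18920, (C,merge)→23320, (D,nl_idx)→42320, (C,nl_idx)→44820 …(+2); best=8120 via (D,hash)
  {ADE}: card=2500; try (A,hash)→1920, (E,hash)→3020, (A,merge)→6120, (A,nl_idx)→6200, (E,nl_idx)→11320, (E,merge)→19440 …(+2); best=1920 via (A,hash)
  {BDE}: card=50000; try (B,hash)→4400, (B,merge)→7500, (D,hash)→8000, (D,merge)→27600, (B,nl_idx)→54700, (D,nl_idx)→68600 …(+2); best=4400 via (B,hash)
  {ACDE}: card=50000; try (C,hash)→11620, (E,hash)→38320, (C,merge)→38420, (C,nl_idx)→74420, (E,nl_idx)→208120, (E,merge)→488240 …(+2); best=11620 via (C,hash)
  {ABDE}: card=250000; try (B,hash)→7620, (B,merge)→36220, (A,hash)→55120, (B,nl_idx)→271920, (B,nl)→501920, (A,nl_idx)→554400 …(+2); best=7620 via (B,hash)
  {ABCDE}: card=5000000; try (B,hash)→64820, (C,hash)→264820, (B,merge)→863420, (C,merge)→4761620, (B,nl_idx)→5411620, (C,nl_idx)→7257620 …(+2); best=64820 via (B,hash)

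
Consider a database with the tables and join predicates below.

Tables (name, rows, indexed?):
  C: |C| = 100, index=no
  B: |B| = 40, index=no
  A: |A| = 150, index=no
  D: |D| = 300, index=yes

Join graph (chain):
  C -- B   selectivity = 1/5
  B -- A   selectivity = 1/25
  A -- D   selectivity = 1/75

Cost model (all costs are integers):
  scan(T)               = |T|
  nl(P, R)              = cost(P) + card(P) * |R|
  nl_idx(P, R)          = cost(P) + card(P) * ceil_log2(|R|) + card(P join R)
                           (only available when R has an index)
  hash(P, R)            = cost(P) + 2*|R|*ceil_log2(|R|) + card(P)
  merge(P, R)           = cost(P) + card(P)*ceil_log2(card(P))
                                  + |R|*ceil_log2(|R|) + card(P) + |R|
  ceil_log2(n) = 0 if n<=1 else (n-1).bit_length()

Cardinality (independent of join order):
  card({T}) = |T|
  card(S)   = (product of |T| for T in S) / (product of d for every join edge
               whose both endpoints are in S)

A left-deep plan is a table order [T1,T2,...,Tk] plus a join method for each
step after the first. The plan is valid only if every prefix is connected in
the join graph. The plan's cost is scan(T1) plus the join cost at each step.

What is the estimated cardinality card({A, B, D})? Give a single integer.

960

Tables in S: A(150), B(40), D(300)
Edges inside S: B-A(d=25), A-D(d=75)
numerator = 150 * 40 * 300 = 1800000
denominator = 25 * 75 = 1875
card(S) = 1800000 / 1875 = 960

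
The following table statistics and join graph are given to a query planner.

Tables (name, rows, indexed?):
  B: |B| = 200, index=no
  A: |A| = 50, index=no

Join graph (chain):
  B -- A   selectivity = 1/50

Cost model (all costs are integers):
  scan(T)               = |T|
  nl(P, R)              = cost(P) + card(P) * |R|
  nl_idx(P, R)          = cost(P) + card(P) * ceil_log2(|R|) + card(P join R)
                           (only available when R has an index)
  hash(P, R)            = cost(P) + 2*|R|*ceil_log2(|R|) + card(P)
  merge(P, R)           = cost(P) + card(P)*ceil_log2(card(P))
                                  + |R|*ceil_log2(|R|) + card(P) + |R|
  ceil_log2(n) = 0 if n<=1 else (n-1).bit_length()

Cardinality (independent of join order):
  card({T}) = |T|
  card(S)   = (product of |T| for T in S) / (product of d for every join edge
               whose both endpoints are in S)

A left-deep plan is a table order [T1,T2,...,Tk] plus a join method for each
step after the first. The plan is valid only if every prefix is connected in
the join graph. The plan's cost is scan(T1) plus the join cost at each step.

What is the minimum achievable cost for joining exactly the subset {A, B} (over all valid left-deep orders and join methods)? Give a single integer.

Selinger DP over subsets of {A,B}:
  {B}: scan cost=200, card=200
  {A}: scan cost=50, card=50
  {AB}: card=200; try (A,hash)→1000, (B,merge)→2200, (A,merge)→2350, (B,hash)→3300, (B,nl)→10050, (A,nl)→10200; best=1000 via (A,hash)

1000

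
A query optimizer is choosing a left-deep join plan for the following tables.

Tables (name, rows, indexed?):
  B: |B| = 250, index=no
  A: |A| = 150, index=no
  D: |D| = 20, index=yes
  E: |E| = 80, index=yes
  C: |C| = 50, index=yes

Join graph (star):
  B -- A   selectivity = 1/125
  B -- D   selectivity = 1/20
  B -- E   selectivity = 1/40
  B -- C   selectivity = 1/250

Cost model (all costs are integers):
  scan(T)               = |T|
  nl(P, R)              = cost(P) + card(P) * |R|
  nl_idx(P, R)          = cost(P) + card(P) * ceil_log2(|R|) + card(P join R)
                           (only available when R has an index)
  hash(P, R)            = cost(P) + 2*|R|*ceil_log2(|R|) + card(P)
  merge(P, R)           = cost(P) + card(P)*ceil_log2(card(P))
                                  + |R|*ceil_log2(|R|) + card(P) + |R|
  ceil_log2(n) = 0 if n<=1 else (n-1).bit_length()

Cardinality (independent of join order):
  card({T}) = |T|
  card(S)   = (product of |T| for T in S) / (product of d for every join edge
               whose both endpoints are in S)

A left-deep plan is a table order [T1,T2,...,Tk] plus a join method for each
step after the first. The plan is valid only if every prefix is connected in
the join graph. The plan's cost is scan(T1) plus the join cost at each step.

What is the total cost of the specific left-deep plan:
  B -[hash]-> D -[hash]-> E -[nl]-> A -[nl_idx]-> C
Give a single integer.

80790

step 1: scan B: cost=250, card=250
step 2: join D via hash
    card(P join D) = 250*20/(20) = 250
    cost = 250 + 2*20*5 + 250 = 700
step 3: join E via hash
    card(P join E) = 250*80/(40) = 500
    cost = 700 + 2*80*7 + 250 = 2070
step 4: join A via nl
    card(P join A) = 500*150/(125) = 600
    cost = 2070 + 500*150 = 77070
step 5: join C via nl_idx
    card(P join C) = 600*50/(250) = 120
    cost = 77070 + 600*6 + 120 = 80790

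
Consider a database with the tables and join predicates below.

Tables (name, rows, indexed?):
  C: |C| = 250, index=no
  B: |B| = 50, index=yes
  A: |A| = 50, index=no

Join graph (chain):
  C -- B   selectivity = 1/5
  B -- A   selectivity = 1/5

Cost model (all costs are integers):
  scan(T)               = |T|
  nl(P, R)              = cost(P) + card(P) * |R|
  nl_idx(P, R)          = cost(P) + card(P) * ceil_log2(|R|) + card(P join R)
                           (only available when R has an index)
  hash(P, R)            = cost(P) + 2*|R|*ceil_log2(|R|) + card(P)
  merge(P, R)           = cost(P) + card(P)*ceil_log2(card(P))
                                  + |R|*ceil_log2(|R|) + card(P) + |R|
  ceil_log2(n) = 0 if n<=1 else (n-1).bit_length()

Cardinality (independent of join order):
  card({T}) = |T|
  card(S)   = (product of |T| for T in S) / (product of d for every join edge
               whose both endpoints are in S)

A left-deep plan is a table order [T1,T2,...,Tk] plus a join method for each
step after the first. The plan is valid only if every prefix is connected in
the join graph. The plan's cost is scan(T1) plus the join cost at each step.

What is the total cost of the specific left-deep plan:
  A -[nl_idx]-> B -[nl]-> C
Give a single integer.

125850

step 1: scan A: cost=50, card=50
step 2: join B via nl_idx
    card(P join B) = 50*50/(5) = 500
    cost = 50 + 50*6 + 500 = 850
step 3: join C via nl
    card(P join C) = 500*250/(5) = 25000
    cost = 850 + 500*250 = 125850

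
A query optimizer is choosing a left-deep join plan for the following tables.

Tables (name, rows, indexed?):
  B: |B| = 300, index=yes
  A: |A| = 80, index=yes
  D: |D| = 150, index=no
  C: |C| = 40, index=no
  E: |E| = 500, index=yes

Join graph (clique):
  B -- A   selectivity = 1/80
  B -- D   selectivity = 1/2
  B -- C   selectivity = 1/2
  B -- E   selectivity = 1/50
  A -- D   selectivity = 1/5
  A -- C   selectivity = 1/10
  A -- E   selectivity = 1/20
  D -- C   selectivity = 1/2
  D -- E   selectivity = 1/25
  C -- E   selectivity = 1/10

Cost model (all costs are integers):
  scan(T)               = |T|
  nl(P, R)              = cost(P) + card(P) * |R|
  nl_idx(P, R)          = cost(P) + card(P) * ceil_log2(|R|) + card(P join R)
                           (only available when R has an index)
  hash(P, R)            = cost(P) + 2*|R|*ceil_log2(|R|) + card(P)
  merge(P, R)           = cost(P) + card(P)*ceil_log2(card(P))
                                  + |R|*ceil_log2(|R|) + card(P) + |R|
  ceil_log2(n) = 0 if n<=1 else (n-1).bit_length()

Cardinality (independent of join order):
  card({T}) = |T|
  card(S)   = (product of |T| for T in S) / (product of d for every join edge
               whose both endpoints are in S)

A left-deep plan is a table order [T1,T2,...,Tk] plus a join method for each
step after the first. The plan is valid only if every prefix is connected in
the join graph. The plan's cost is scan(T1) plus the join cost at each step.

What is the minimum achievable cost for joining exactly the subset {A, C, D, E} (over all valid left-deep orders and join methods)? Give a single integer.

Selinger DP over subsets of {A,C,D,E}:
  {A}: scan cost=80, card=80
  {D}: scan cost=150, card=150
  {C}: scan cost=40, card=40
  {E}: scan cost=500, card=500
  {AD}: card=2400; try (A,hash)→1420, (D,merge)→2070, (A,merge)→2140, (D,hash)→2560, (A,nl_idx)→3600, (D,nl)→12080 …(+1); best=1420 via (A,hash)
  {AC}: card=320; try (C,hash)→640, (A,nl_idx)→640, (A,merge)→960, (C,merge)→1000, (A,hash)→1200, (A,nl)→3240 …(+1); best=640 via (C,hash)
  {AE}: card=2000; try (A,hash)→2120, (E,nl_idx)→2800, (E,merge)→5720, (A,nl_idx)→6000, (A,merge)→6140, (E,hash)→9160 …(+2); best=2120 via (A,hash)
  {CD}: card=3000; try (C,hash)→780, (D,merge)→1670, (C,merge)→1780, (D,hash)→2480, (D,nl)→6040, (C,nl)→6150; best=780 via (C,hash)
  {DE}: card=3000; try (D,hash)→3400, (E,nl_idx)→4500, (E,merge)→6500, (D,merge)→6850, (E,hash)→9300, (E,nl)→75150 …(+1); best=3400 via (D,hash)
  {CE}: card=2000; try (C,hash)→1480, (E,nl_idx)→2400, (E,merge)→5320, (C,merge)→5780, (E,hash)→9080, (E,nl)→20040 …(+1); best=1480 via (C,hash)
  {ACD}: card=4800; try (D,hash)→3360, (C,hash)→4300, (A,hash)→4900, (D,merge)→5190, (A,nl_idx)→26580, (C,merge)→32900 …(+4); best=3360 via (D,hash)
  {ADE}: card=2400; try (D,hash)→6520, (A,hash)→7520, (E,hash)→12820, (E,nl_idx)→25420, (A,nl_idx)→26800, (D,merge)→27470 …(+5); best=6520 via (D,hash)
  {ACE}: card=800; try (E,nl_idx)→4320, (C,hash)→4600, (A,hash)→4600, (E,merge)→8840, (E,hash)→9960, (A,nl_idx)→16280 …(+5); best=4320 via (E,nl_idx)
  {CDE}: card=6000; try (D,hash)→5880, (C,hash)→6880, (E,hash)→12780, (D,merge)→26830, (E,nl_idx)→33780, (C,merge)→42680 …(+4); best=5880 via (D,hash)
  {ACDE}: card=480; try (D,hash)→7520, (C,hash)→9400, (A,hash)→13000, (D,merge)→14470, (E,hash)→17160, (C,merge)→38000 …(+8); best=7520 via (D,hash)

7520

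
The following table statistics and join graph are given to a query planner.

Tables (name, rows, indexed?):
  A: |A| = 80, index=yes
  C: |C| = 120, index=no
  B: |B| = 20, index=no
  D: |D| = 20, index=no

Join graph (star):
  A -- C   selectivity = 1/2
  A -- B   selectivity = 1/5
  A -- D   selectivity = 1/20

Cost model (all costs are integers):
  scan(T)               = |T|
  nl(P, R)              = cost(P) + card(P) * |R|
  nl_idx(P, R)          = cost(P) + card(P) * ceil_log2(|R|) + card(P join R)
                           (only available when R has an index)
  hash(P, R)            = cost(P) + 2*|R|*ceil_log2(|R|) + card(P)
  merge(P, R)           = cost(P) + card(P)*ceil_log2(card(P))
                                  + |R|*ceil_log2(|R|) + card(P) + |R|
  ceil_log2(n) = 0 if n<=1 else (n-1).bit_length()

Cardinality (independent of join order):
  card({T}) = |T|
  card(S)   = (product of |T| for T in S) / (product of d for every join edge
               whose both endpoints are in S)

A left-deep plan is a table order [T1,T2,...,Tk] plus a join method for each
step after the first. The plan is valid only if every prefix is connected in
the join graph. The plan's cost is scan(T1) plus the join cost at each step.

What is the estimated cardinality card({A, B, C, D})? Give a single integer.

Tables in S: A(80), B(20), C(120), D(20)
Edges inside S: A-C(d=2), A-B(d=5), A-D(d=20)
numerator = 80 * 20 * 120 * 20 = 3840000
denominator = 2 * 5 * 20 = 200
card(S) = 3840000 / 200 = 19200

19200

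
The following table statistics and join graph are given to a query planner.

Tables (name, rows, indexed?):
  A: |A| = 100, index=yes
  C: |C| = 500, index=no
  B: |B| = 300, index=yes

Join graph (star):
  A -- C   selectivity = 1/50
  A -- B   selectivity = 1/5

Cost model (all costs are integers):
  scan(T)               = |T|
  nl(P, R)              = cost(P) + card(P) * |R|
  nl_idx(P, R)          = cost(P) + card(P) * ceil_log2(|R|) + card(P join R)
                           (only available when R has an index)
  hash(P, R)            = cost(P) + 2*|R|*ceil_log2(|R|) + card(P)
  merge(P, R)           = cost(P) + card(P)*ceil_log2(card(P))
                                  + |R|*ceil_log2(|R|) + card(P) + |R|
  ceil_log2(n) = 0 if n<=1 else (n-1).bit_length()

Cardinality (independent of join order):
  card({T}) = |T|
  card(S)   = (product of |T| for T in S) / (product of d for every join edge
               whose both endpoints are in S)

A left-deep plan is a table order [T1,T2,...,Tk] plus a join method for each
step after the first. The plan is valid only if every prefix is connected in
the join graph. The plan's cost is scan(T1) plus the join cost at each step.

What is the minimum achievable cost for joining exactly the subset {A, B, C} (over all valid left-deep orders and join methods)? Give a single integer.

Selinger DP over subsets of {A,B,C}:
  {A}: scan cost=100, card=100
  {C}: scan cost=500, card=500
  {B}: scan cost=300, card=300
  {AC}: card=1000; try (A,hash)→2400, (A,nl_idx)→5000, (C,merge)→5900, (A,merge)→6300, (C,hash)→9200, (C,nl)→50100 …(+1); best=2400 via (A,hash)
  {AB}: card=6000; try (A,hash)→2000, (B,merge)→3900, (A,merge)→4100, (B,hash)→5600, (B,nl_idx)→7000, (A,nl_idx)→8400 …(+2); best=2000 via (A,hash)
  {ABC}: card=60000; try (B,hash)→8800, (B,merge)→16400, (C,hash)→17000, (B,nl_idx)→71400, (C,merge)→91000, (B,nl)→302400 …(+1); best=8800 via (B,hash)

8800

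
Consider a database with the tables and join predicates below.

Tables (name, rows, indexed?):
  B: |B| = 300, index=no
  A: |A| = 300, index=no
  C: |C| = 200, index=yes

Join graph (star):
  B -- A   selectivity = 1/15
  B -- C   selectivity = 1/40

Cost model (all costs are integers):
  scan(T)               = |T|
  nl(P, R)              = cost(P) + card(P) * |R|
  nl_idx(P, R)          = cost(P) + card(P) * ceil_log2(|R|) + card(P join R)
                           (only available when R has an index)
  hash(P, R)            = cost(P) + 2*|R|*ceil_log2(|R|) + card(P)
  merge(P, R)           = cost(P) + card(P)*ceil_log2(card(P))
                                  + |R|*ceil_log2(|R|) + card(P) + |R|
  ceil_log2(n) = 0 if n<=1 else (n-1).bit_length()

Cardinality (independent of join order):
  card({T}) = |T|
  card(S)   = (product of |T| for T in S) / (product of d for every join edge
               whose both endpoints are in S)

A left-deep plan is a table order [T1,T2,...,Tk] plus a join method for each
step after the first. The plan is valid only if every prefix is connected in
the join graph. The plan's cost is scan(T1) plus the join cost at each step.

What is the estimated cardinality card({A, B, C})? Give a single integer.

Tables in S: A(300), B(300), C(200)
Edges inside S: B-A(d=15), B-C(d=40)
numerator = 300 * 300 * 200 = 18000000
denominator = 15 * 40 = 600
card(S) = 18000000 / 600 = 30000

30000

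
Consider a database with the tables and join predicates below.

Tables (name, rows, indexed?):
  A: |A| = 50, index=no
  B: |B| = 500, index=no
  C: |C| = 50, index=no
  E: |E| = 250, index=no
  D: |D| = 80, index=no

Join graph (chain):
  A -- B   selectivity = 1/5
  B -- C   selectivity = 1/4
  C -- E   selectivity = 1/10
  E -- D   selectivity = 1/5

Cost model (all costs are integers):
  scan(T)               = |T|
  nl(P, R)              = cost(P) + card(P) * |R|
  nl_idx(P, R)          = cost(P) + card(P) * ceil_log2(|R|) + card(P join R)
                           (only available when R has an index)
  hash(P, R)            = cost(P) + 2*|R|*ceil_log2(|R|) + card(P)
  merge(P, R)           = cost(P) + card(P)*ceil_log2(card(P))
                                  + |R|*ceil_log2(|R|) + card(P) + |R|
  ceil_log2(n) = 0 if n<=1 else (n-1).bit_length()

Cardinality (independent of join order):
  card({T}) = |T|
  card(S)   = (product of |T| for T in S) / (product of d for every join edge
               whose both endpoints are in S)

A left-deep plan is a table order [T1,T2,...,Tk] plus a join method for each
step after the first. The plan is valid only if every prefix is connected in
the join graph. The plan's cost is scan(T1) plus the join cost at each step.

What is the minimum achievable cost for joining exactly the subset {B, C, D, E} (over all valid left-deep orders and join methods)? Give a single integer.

Selinger DP over subsets of {B,C,D,E}:
  {B}: scan cost=500, card=500
  {C}: scan cost=50, card=50
  {E}: scan cost=250, card=250
  {D}: scan cost=80, card=80
  {BC}: card=6250; try (C,hash)→1600, (B,merge)→5400, (C,merge)→5850, (B,hash)→9100, (B,nl)→25050, (C,nl)→25500; best=1600 via (C,hash)
  {CE}: card=1250; try (C,hash)→1100, (E,merge)→2650, (C,merge)→2850, (E,hash)→4100, (E,nl)→12550, (C,nl)→12750; best=1100 via (C,hash)
  {DE}: card=4000; try (D,hash)→1620, (E,merge)→2970, (D,merge)→3140, (E,hash)→4160, (E,nl)→20080, (D,nl)→20250; best=1620 via (D,hash)
  {BCE}: card=156250; try (B,hash)→11350, (E,hash)→11850, (B,merge)→21100, (E,merge)→91350, (B,nl)→626100, (E,nl)→1564100; best=11350 via (B,hash)
  {CDE}: card=20000; try (D,hash)→3470, (C,hash)→6220, (D,merge)→16740, (C,merge)→53970, (D,nl)→101100, (C,nl)→201620; best=3470 via (D,hash)
  {BCDE}: card=2500000; try (B,hash)→32470, (D,hash)→168720, (B,merge)→328470, (D,merge)→2980740, (B,nl)→10003470, (D,nl)→12511350; best=32470 via (B,hash)

32470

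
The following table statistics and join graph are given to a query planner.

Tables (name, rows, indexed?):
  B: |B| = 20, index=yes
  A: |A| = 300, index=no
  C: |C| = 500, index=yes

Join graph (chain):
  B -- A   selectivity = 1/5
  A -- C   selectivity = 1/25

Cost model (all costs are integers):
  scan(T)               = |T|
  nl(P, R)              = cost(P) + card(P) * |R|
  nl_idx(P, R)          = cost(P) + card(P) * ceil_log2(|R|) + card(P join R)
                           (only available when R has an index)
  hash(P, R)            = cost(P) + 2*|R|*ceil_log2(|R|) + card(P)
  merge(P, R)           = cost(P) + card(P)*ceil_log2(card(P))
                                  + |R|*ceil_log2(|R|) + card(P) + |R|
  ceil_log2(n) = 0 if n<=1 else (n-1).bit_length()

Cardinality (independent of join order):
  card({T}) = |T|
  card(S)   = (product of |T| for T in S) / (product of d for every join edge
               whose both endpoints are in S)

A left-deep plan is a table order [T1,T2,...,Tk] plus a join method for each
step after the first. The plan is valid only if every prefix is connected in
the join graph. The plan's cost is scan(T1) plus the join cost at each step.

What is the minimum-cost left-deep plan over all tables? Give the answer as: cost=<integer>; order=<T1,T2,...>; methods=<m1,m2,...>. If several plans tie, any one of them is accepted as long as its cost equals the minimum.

cost=11000; order=A,B,C; methods=hash,hash

Selinger DP (subsets sized 1..n):
  {B}: scan cost=20, card=20
  {A}: scan cost=300, card=300
  {C}: scan cost=500, card=500
  {AB}: card=1200; try (B,hash)→800, (B,nl_idx)→3000, (A,merge)→3140, (B,merge)→3420, (A,hash)→5440, (A,nl)→6020 …(+1); best=800 via (B,hash)
  {AC}: card=6000; try (A,hash)→6400, (C,merge)→8300, (A,merge)→8500, (C,nl_idx)→9000, (C,hash)→9600, (C,nl)→150300 …(+1); best=6400 via (A,hash)
  {ABC}: card=24000; try (C,hash)→11000, (B,hash)→12600, (C,merge)→20200, (C,nl_idx)→35600, (B,nl_idx)→60400, (B,merge)→90520 …(+2); best=11000 via (C,hash)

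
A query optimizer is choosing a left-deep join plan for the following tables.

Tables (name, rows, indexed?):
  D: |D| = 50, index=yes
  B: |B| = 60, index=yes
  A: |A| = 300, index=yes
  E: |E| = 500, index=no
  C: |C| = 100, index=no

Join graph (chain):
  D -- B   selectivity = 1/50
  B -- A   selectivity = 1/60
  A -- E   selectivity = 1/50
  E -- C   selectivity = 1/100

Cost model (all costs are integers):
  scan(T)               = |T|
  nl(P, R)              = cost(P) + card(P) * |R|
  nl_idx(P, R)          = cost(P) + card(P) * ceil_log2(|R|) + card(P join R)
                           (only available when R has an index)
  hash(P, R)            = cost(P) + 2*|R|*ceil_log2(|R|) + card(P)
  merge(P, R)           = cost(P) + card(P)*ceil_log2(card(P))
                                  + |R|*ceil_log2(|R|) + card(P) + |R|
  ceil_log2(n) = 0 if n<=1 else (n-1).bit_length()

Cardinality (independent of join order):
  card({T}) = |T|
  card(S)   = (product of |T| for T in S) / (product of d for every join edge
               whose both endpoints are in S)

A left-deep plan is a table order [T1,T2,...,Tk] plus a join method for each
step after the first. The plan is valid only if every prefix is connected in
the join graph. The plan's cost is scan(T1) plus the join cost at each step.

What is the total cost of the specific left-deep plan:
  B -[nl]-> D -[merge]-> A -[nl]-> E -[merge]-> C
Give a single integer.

step 1: scan B: cost=60, card=60
step 2: join D via nl
    card(P join D) = 60*50/(50) = 60
    cost = 60 + 60*50 = 3060
step 3: join A via merge
    card(P join A) = 60*300/(60) = 300
    cost = 3060 + 60*6 + 300*9 + 60 + 300 = 6480
step 4: join E via nl
    card(P join E) = 300*500/(50) = 3000
    cost = 6480 + 300*500 = 156480
step 5: join C via merge
    card(P join C) = 3000*100/(100) = 3000
    cost = 156480 + 3000*12 + 100*7 + 3000 + 100 = 196280

196280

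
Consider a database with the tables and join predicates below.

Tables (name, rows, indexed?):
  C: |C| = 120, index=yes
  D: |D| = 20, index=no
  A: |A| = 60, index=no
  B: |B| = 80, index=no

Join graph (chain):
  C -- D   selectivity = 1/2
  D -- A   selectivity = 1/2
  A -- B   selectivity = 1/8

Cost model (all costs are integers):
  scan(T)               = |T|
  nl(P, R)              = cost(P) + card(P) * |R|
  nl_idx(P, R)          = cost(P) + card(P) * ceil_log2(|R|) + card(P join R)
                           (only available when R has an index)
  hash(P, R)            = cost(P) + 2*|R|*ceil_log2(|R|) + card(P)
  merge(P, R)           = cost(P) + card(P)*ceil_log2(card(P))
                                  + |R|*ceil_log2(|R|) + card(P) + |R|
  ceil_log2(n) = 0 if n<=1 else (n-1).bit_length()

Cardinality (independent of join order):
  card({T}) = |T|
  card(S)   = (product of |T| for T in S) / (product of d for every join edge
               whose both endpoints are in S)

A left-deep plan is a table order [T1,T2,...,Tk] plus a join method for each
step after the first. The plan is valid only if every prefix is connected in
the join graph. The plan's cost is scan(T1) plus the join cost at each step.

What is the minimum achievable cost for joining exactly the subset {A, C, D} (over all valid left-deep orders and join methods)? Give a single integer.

Selinger DP over subsets of {A,C,D}:
  {C}: scan cost=120, card=120
  {D}: scan cost=20, card=20
  {A}: scan cost=60, card=60
  {CD}: card=1200; try (D,hash)→440, (C,merge)→1100, (D,merge)→1200, (C,nl_idx)→1360, (C,hash)→1720, (C,nl)→2420 …(+1); best=440 via (D,hash)
  {AD}: card=600; try (D,hash)→320, (A,merge)→560, (D,merge)→600, (A,hash)→760, (A,nl)→1220, (D,nl)→1260; best=320 via (D,hash)
  {ACD}: card=36000; try (A,hash)→2360, (C,hash)→2600, (C,merge)→7880, (A,merge)→15260, (C,nl_idx)→40520, (C,nl)→72320 …(+1); best=2360 via (A,hash)

2360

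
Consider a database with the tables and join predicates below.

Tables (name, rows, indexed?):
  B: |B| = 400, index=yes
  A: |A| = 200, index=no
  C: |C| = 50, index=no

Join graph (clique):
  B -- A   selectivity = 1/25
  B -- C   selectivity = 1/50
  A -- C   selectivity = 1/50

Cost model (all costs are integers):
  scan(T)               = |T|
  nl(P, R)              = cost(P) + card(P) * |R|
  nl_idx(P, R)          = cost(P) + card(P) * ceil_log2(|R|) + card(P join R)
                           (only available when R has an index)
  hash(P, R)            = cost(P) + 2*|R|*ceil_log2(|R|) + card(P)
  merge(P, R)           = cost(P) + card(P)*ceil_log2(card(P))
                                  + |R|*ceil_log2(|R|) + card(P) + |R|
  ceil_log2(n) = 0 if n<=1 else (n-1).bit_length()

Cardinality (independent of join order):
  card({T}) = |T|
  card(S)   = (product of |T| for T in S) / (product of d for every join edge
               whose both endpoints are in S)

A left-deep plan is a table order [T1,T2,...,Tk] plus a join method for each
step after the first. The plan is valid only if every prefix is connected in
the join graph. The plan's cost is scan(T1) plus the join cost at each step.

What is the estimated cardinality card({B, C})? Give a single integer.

Tables in S: B(400), C(50)
Edges inside S: B-C(d=50)
numerator = 400 * 50 = 20000
denominator = 50 = 50
card(S) = 20000 / 50 = 400

400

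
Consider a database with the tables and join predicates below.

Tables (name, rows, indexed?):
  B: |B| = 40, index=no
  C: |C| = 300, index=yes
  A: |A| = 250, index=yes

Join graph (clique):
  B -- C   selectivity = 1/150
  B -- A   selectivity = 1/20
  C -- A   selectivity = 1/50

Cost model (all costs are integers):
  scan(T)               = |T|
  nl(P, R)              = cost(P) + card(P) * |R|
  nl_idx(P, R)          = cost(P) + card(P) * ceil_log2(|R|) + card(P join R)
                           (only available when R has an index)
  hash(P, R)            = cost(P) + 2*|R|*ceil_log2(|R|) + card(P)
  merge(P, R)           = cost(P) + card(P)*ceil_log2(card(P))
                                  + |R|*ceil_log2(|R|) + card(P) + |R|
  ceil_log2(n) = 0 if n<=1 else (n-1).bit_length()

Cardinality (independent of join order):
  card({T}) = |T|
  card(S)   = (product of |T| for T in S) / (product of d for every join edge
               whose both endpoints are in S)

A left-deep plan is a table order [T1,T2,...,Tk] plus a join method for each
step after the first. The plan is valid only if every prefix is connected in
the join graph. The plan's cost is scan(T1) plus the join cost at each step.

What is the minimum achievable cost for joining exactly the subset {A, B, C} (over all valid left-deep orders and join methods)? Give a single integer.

1140

Selinger DP over subsets of {A,B,C}:
  {B}: scan cost=40, card=40
  {C}: scan cost=300, card=300
  {A}: scan cost=250, card=250
  {BC}: card=80; try (C,nl_idx)→480, (B,hash)→1080, (C,merge)→3320, (B,merge)→3580, (C,hash)→5480, (C,nl)→12040 …(+1); best=480 via (C,nl_idx)
  {AB}: card=500; try (A,nl_idx)→860, (B,hash)→980, (A,merge)→2570, (B,merge)→2780, (A,hash)→4080, (A,nl)→10040 …(+1); best=860 via (A,nl_idx)
  {AC}: card=1500; try (C,nl_idx)→4000, (A,nl_idx)→4200, (A,hash)→4600, (C,merge)→5500, (A,merge)→5550, (C,hash)→5900 …(+2); best=4000 via (C,nl_idx)
  {ABC}: card=20; try (A,nl_idx)→1140, (A,merge)→3370, (A,hash)→4560, (C,nl_idx)→5380, (B,hash)→5980, (C,hash)→6760 …(+5); best=1140 via (A,nl_idx)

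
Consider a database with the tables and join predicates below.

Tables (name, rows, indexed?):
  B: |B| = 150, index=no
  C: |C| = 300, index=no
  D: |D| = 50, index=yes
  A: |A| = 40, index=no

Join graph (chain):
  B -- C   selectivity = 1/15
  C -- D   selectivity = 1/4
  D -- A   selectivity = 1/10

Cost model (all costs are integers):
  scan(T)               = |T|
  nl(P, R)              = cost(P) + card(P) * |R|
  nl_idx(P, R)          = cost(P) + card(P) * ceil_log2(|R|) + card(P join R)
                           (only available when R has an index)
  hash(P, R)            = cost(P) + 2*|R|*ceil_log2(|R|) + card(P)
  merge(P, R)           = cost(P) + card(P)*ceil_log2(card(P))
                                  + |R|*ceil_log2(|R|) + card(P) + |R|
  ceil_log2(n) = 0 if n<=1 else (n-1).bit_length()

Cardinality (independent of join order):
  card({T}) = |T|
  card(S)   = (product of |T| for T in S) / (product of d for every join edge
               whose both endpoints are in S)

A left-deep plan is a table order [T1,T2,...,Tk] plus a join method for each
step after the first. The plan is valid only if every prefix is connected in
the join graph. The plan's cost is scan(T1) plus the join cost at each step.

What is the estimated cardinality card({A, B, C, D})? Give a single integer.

Tables in S: A(40), B(150), C(300), D(50)
Edges inside S: B-C(d=15), C-D(d=4), D-A(d=10)
numerator = 40 * 150 * 300 * 50 = 90000000
denominator = 15 * 4 * 10 = 600
card(S) = 90000000 / 600 = 150000

150000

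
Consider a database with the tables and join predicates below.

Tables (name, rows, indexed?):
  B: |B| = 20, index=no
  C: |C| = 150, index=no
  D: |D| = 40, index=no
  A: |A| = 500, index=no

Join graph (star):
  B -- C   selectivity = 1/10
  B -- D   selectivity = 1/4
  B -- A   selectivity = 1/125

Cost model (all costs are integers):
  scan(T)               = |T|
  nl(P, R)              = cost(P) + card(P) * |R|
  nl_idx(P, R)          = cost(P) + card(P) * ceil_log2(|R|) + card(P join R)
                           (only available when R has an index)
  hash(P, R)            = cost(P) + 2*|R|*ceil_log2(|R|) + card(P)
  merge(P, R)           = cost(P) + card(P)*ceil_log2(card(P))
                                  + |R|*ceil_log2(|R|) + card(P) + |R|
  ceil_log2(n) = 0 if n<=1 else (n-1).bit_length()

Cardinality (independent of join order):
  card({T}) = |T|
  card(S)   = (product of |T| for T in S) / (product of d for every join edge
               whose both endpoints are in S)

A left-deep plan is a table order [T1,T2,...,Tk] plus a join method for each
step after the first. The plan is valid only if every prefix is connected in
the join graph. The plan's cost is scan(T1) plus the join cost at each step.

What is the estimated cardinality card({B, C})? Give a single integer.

300

Tables in S: B(20), C(150)
Edges inside S: B-C(d=10)
numerator = 20 * 150 = 3000
denominator = 10 = 10
card(S) = 3000 / 10 = 300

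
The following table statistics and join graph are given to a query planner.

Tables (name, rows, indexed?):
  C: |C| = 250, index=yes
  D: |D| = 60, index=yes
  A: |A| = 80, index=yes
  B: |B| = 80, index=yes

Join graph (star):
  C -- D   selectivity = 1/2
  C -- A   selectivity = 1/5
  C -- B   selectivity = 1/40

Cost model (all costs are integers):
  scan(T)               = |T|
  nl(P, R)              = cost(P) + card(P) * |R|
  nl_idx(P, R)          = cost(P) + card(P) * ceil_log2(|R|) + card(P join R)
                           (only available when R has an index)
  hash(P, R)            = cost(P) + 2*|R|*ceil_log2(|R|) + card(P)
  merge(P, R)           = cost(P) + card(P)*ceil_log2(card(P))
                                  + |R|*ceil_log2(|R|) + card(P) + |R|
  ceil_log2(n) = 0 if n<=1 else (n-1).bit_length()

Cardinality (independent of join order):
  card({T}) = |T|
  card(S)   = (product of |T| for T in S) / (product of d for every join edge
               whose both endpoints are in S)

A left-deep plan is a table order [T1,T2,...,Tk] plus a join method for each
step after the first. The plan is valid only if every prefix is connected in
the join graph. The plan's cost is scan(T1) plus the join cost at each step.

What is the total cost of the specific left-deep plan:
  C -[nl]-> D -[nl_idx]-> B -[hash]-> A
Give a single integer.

step 1: scan C: cost=250, card=250
step 2: join D via nl
    card(P join D) = 250*60/(2) = 7500
    cost = 250 + 250*60 = 15250
step 3: join B via nl_idx
    card(P join B) = 7500*80/(40) = 15000
    cost = 15250 + 7500*7 + 15000 = 82750
step 4: join A via hash
    card(P join A) = 15000*80/(5) = 240000
    cost = 82750 + 2*80*7 + 15000 = 98870

98870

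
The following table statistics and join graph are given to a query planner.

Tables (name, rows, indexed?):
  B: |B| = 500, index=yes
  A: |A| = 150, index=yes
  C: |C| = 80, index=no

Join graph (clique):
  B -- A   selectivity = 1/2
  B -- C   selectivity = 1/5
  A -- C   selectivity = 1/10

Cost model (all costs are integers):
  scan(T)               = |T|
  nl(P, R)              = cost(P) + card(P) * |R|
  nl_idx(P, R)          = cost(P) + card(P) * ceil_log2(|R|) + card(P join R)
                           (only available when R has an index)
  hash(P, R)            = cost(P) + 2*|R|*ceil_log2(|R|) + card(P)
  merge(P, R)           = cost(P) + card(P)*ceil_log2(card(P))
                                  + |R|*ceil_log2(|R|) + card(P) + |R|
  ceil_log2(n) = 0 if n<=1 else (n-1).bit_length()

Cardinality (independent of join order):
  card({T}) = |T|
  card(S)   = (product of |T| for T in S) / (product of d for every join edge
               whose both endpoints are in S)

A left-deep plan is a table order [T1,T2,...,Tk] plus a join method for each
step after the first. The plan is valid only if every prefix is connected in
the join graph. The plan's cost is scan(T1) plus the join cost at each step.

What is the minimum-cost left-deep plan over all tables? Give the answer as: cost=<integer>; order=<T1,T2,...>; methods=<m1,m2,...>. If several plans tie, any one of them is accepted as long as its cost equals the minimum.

cost=11620; order=A,C,B; methods=hash,hash

Selinger DP (subsets sized 1..n):
  {B}: scan cost=500, card=500
  {A}: scan cost=150, card=150
  {C}: scan cost=80, card=80
  {AB}: card=37500; try (A,hash)→3400, (B,merge)→6500, (A,merge)→6850, (B,hash)→9300, (B,nl_idx)→39000, (A,nl_idx)→42000 …(+2); best=3400 via (A,hash)
  {BC}: card=8000; try (C,hash)→2120, (B,merge)→5720, (C,merge)→6140, (B,nl_idx)→8800, (B,hash)→9160, (B,nl)→40080 …(+1); best=2120 via (C,hash)
  {AC}: card=1200; try (C,hash)→1420, (A,nl_idx)→1920, (A,merge)→2070, (C,merge)→2140, (A,hash)→2560, (A,nl)→12080 …(+1); best=1420 via (C,hash)
  {ABC}: card=60000; try (B,hash)→11620, (A,hash)→12520, (B,merge)→20820, (C,hash)→42020, (B,nl_idx)→72220, (A,merge)→115470 …(+5); best=11620 via (B,hash)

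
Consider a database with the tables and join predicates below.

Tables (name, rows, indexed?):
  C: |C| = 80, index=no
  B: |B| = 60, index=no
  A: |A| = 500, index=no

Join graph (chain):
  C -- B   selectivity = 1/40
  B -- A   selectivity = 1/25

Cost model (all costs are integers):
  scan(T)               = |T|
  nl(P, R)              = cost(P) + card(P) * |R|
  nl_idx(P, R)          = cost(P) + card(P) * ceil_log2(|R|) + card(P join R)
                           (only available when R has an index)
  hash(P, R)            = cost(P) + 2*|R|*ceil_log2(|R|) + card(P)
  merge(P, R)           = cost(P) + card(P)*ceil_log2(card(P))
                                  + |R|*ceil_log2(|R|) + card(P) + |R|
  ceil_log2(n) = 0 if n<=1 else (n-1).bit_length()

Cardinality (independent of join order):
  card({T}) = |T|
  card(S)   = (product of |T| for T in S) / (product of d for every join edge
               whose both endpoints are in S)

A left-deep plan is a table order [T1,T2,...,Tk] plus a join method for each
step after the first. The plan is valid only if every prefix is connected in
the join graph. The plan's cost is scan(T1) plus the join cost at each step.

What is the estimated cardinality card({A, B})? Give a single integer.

Tables in S: A(500), B(60)
Edges inside S: B-A(d=25)
numerator = 500 * 60 = 30000
denominator = 25 = 25
card(S) = 30000 / 25 = 1200

1200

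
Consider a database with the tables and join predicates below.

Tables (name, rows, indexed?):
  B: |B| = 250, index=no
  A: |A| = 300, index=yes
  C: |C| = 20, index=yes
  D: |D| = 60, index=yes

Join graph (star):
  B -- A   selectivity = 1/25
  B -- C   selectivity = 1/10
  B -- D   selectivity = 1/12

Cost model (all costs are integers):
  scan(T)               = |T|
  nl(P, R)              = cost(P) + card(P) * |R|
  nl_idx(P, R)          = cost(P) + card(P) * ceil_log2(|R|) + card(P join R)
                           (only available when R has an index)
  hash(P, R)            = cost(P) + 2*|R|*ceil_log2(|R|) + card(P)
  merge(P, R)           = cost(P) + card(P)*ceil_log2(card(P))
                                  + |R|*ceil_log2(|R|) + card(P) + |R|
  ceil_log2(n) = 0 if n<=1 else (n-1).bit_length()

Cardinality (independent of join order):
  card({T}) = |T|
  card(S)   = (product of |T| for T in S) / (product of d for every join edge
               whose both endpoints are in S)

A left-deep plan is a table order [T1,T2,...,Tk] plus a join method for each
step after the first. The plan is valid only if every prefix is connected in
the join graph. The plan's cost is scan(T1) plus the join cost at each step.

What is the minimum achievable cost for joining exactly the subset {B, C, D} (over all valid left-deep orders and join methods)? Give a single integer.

1920

Selinger DP over subsets of {B,C,D}:
  {B}: scan cost=250, card=250
  {C}: scan cost=20, card=20
  {D}: scan cost=60, card=60
  {BC}: card=500; try (C,hash)→700, (C,nl_idx)→2000, (B,merge)→2390, (C,merge)→2620, (B,hash)→4040, (B,nl)→5020 …(+1); best=700 via (C,hash)
  {BD}: card=1250; try (D,hash)→1220, (B,merge)→2730, (D,merge)→2920, (D,nl_idx)→3000, (B,hash)→4120, (B,nl)→15060 …(+1); best=1220 via (D,hash)
  {BCD}: card=2500; try (D,hash)→1920, (C,hash)→2670, (D,merge)→6120, (D,nl_idx)→6200, (C,nl_idx)→9970, (C,merge)→16340 …(+2); best=1920 via (D,hash)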